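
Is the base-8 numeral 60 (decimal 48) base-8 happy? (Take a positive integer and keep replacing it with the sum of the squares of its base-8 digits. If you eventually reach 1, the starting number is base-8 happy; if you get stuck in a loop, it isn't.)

48 = (6,0)_8 → 6² + 0² = 36
36 = (4,4)_8 → 4² + 4² = 32
32 = (4,0)_8 → 4² + 0² = 16
16 = (2,0)_8 → 2² + 0² = 4
4 = (4)_8 → 4² = 16  — 16 already seen; the sequence cycles without reaching 1.

not base-8 happy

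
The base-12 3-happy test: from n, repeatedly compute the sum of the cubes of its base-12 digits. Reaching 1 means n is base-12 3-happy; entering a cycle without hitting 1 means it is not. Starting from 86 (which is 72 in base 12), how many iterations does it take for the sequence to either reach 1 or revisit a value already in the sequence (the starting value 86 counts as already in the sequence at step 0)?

11

86 = (7,2)_12 → 351
351 = (2,5,3)_12 → 160
160 = (1,1,4)_12 → 66
66 = (5,6)_12 → 341
341 = (2,4,5)_12 → 197
197 = (1,4,5)_12 → 190
190 = (1,3,10)_12 → 1028
1028 = (7,1,8)_12 → 856
856 = (5,11,4)_12 → 1520
1520 = (10,6,8)_12 → 1728
1728 = (1,0,0,0)_12 → 1  — reached 1.
That took 11 steps.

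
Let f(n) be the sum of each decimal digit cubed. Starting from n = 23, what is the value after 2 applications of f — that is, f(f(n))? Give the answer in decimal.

23 → 2³ + 3³ = 35
35 → 3³ + 5³ = 152

152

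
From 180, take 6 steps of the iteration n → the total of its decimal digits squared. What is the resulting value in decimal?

180 → 65
65 → 61
61 → 37
37 → 58
58 → 89
89 → 145

145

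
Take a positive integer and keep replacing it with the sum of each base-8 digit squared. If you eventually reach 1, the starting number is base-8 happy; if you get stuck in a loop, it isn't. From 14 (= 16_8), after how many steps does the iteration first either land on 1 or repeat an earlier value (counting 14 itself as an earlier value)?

5

14 = (1,6)_8 → 1² + 6² = 37
37 = (4,5)_8 → 4² + 5² = 41
41 = (5,1)_8 → 5² + 1² = 26
26 = (3,2)_8 → 3² + 2² = 13
13 = (1,5)_8 → 1² + 5² = 26  — 26 repeats.
That took 5 steps.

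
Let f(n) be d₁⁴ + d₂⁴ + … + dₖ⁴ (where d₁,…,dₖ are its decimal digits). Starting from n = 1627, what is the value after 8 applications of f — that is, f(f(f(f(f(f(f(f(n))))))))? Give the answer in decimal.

1627 → 3714
3714 → 2739
2739 → 9059
9059 → 13747
13747 → 5140
5140 → 882
882 → 8208
8208 → 8208

8208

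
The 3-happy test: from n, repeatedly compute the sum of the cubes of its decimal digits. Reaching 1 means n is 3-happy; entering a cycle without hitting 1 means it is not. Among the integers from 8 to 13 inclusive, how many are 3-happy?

8: 8 → 512 → 134 → 92 → 737 → 713 → 371 → 371  (repeats 371)
9: 9 → 729 → 1080 → 513 → 153 → 153  (repeats 153)
10: 10 → 1  (reaches 1)
11: 11 → 2 → 8 → 512 → 134 → 92 → 737 → 713 → 371 → 371  (repeats 371)
12: 12 → 9 → 729 → 1080 → 513 → 153 → 153  (repeats 153)
13: 13 → 28 → 520 → 133 → 55 → 250 → 133  (repeats 133)
3-happy: 10

1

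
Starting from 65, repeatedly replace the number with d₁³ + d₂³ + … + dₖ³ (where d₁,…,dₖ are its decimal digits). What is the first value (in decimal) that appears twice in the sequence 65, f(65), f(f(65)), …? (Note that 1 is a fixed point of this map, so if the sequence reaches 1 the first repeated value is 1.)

371

65 → 6³ + 5³ = 216 + 125 = 341
341 → 3³ + 4³ + 1³ = 27 + 64 + 1 = 92
92 → 9³ + 2³ = 729 + 8 = 737
737 → 7³ + 3³ + 7³ = 343 + 27 + 343 = 713
713 → 7³ + 1³ + 3³ = 343 + 1 + 27 = 371
371 → 3³ + 7³ + 1³ = 27 + 343 + 1 = 371  — 371 already appeared earlier.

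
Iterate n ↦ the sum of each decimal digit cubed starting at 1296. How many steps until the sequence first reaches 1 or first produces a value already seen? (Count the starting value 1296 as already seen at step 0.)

1296 → 954
954 → 918
918 → 1242
1242 → 81
81 → 513
513 → 153
153 → 153  — 153 repeats.
That took 7 steps.

7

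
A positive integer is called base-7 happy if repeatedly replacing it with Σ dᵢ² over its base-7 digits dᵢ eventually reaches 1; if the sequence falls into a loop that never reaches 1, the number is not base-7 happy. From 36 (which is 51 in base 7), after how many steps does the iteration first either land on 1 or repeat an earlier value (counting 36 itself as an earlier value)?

5

36 = (5,1)_7 → 5² + 1² = 25 + 1 = 26
26 = (3,5)_7 → 3² + 5² = 9 + 25 = 34
34 = (4,6)_7 → 4² + 6² = 16 + 36 = 52
52 = (1,0,3)_7 → 1² + 0² + 3² = 1 + 0 + 9 = 10
10 = (1,3)_7 → 1² + 3² = 1 + 9 = 10  — 10 repeats.
That took 5 steps.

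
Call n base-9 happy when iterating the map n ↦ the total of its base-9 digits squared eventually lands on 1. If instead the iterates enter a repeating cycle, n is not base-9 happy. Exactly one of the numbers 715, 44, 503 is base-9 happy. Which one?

715: 715 → 129 → 35 → 73 → 65 → 53 → 89 → 65  — repeats 65 (not base-9 happy)
44: 44 → 80 → 128 → 30 → 18 → 4 → 16 → 50 → 50  — repeats 50 (not base-9 happy)
503: 503 → 101 → 9 → 1  — reaches 1 (base-9 happy)

503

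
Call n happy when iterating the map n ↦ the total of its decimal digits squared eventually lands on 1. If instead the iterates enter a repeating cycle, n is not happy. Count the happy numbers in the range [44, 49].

44: 44 → 32 → 13 → 10 → 1  (reaches 1)
45: 45 → 41 → 17 → 50 → 25 → 29 → 85 → 89 → 145 → 42 → 20 → 4 → 16 → 37 → 58 → 89  (repeats 89)
46: 46 → 52 → 29 → 85 → 89 → 145 → 42 → 20 → 4 → 16 → 37 → 58 → 89  (repeats 89)
47: 47 → 65 → 61 → 37 → 58 → 89 → 145 → 42 → 20 → 4 → 16 → 37  (repeats 37)
48: 48 → 80 → 64 → 52 → 29 → 85 → 89 → 145 → 42 → 20 → 4 → 16 → 37 → 58 → 89  (repeats 89)
49: 49 → 97 → 130 → 10 → 1  (reaches 1)
happy: 44, 49

2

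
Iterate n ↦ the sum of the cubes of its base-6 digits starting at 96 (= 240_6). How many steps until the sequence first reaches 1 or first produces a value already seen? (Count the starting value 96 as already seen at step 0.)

8

96 = (2,4,0)_6 → 2³ + 4³ + 0³ = 72
72 = (2,0,0)_6 → 2³ + 0³ + 0³ = 8
8 = (1,2)_6 → 1³ + 2³ = 9
9 = (1,3)_6 → 1³ + 3³ = 28
28 = (4,4)_6 → 4³ + 4³ = 128
128 = (3,3,2)_6 → 3³ + 3³ + 2³ = 62
62 = (1,4,2)_6 → 1³ + 4³ + 2³ = 73
73 = (2,0,1)_6 → 2³ + 0³ + 1³ = 9  — 9 repeats.
That took 8 steps.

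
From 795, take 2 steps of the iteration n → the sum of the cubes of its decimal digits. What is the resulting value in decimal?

795 → 7³ + 9³ + 5³ = 343 + 729 + 125 = 1197
1197 → 1³ + 1³ + 9³ + 7³ = 1 + 1 + 729 + 343 = 1074

1074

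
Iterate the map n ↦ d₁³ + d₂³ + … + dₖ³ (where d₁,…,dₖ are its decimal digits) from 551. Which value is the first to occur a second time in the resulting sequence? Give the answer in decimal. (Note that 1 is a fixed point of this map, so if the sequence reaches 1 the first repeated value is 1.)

551 → 251
251 → 134
134 → 92
92 → 737
737 → 713
713 → 371
371 → 371  — 371 already appeared earlier.

371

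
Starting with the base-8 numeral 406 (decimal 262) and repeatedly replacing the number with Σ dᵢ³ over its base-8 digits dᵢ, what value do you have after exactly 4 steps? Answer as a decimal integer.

262 = (4,0,6)_8 → 4³ + 0³ + 6³ = 64 + 0 + 216 = 280
280 = (4,3,0)_8 → 4³ + 3³ + 0³ = 64 + 27 + 0 = 91
91 = (1,3,3)_8 → 1³ + 3³ + 3³ = 1 + 27 + 27 = 55
55 = (6,7)_8 → 6³ + 7³ = 216 + 343 = 559

559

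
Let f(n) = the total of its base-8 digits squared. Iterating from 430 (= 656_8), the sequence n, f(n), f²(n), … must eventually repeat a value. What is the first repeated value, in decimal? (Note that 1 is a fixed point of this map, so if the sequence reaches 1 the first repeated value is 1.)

1

430 = (6,5,6)_8 → 6² + 5² + 6² = 36 + 25 + 36 = 97
97 = (1,4,1)_8 → 1² + 4² + 1² = 1 + 16 + 1 = 18
18 = (2,2)_8 → 2² + 2² = 4 + 4 = 8
8 = (1,0)_8 → 1² + 0² = 1 + 0 = 1  — reached the fixed point 1.
1 → 1, so 1 is the first repeated value.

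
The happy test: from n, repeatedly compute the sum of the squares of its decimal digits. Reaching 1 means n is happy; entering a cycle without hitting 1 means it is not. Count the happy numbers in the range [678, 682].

1

678: 678 → 149 → 98 → 145 → 42 → 20 → 4 → 16 → 37 → 58 → 89 → 145  (repeats 145)
679: 679 → 166 → 73 → 58 → 89 → 145 → 42 → 20 → 4 → 16 → 37 → 58  (repeats 58)
680: 680 → 100 → 1  (reaches 1)
681: 681 → 101 → 2 → 4 → 16 → 37 → 58 → 89 → 145 → 42 → 20 → 4  (repeats 4)
682: 682 → 104 → 17 → 50 → 25 → 29 → 85 → 89 → 145 → 42 → 20 → 4 → 16 → 37 → 58 → 89  (repeats 89)
happy: 680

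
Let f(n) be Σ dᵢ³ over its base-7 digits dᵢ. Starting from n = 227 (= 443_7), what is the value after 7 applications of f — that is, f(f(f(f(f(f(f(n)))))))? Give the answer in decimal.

227 = (4,4,3)_7 → 4³ + 4³ + 3³ = 155
155 = (3,1,1)_7 → 3³ + 1³ + 1³ = 29
29 = (4,1)_7 → 4³ + 1³ = 65
65 = (1,2,2)_7 → 1³ + 2³ + 2³ = 17
17 = (2,3)_7 → 2³ + 3³ = 35
35 = (5,0)_7 → 5³ + 0³ = 125
125 = (2,3,6)_7 → 2³ + 3³ + 6³ = 251

251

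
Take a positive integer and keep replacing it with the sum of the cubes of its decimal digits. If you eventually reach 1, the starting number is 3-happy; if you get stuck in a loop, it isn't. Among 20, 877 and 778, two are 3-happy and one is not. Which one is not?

20

20: 20 → 8 → 512 → 134 → 92 → 737 → 713 → 371 → 371  — repeats 371 (not 3-happy)
877: 877 → 1198 → 1243 → 100 → 1  — reaches 1 (3-happy)
778: 778 → 1198 → 1243 → 100 → 1  — reaches 1 (3-happy)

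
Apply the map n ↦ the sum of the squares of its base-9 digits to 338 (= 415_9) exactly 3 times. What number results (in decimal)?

74

338 = (4,1,5)_9 → 4² + 1² + 5² = 42
42 = (4,6)_9 → 4² + 6² = 52
52 = (5,7)_9 → 5² + 7² = 74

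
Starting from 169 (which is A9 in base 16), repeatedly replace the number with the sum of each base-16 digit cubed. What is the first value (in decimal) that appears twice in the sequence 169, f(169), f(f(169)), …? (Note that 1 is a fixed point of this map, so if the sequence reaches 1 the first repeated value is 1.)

169 = (10,9)_16 → 10³ + 9³ = 1000 + 729 = 1729
1729 = (6,12,1)_16 → 6³ + 12³ + 1³ = 216 + 1728 + 1 = 1945
1945 = (7,9,9)_16 → 7³ + 9³ + 9³ = 343 + 729 + 729 = 1801
1801 = (7,0,9)_16 → 7³ + 0³ + 9³ = 343 + 0 + 729 = 1072
1072 = (4,3,0)_16 → 4³ + 3³ + 0³ = 64 + 27 + 0 = 91
91 = (5,11)_16 → 5³ + 11³ = 125 + 1331 = 1456
1456 = (5,11,0)_16 → 5³ + 11³ + 0³ = 125 + 1331 + 0 = 1456  — 1456 already appeared earlier.

1456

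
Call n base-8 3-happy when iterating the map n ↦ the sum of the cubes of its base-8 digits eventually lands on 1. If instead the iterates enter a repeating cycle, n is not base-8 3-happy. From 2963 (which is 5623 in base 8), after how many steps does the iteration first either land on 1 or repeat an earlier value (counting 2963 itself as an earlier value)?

2963 = (5,6,2,3)_8 → 376
376 = (5,7,0)_8 → 468
468 = (7,2,4)_8 → 415
415 = (6,3,7)_8 → 586
586 = (1,1,1,2)_8 → 11
11 = (1,3)_8 → 28
28 = (3,4)_8 → 91
91 = (1,3,3)_8 → 55
55 = (6,7)_8 → 559
559 = (1,0,5,7)_8 → 469
469 = (7,2,5)_8 → 476
476 = (7,3,4)_8 → 434
434 = (6,6,2)_8 → 440
440 = (6,7,0)_8 → 559  — 559 repeats.
That took 14 steps.

14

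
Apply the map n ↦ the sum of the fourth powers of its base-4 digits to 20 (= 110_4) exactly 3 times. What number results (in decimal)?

20 = (1,1,0)_4 → 1⁴ + 1⁴ + 0⁴ = 2
2 = (2)_4 → 2⁴ = 16
16 = (1,0,0)_4 → 1⁴ + 0⁴ + 0⁴ = 1

1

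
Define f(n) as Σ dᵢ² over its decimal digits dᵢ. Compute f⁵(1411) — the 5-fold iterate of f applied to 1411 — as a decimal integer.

1

1411 → 1² + 4² + 1² + 1² = 19
19 → 1² + 9² = 82
82 → 8² + 2² = 68
68 → 6² + 8² = 100
100 → 1² + 0² + 0² = 1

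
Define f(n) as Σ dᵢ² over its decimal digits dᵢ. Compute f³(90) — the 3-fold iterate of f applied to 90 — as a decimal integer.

61

90 → 81
81 → 65
65 → 61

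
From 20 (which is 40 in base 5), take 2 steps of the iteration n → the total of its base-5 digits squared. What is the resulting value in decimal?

20 = (4,0)_5 → 4² + 0² = 16
16 = (3,1)_5 → 3² + 1² = 10

10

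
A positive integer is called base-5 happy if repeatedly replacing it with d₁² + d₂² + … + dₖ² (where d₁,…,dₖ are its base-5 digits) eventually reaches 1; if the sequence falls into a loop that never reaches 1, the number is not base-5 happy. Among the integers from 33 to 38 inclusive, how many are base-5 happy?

33: 33 → 11 → 5 → 1  (reaches 1)
34: 34 → 18 → 18  (repeats 18)
35: 35 → 5 → 1  (reaches 1)
36: 36 → 6 → 2 → 4 → 16 → 10 → 4  (repeats 4)
37: 37 → 9 → 17 → 13 → 13  (repeats 13)
38: 38 → 14 → 20 → 16 → 10 → 4 → 16  (repeats 16)
base-5 happy: 33, 35

2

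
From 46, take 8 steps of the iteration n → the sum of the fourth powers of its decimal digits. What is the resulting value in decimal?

46 → 4⁴ + 6⁴ = 256 + 1296 = 1552
1552 → 1⁴ + 5⁴ + 5⁴ + 2⁴ = 1 + 625 + 625 + 16 = 1267
1267 → 1⁴ + 2⁴ + 6⁴ + 7⁴ = 1 + 16 + 1296 + 2401 = 3714
3714 → 3⁴ + 7⁴ + 1⁴ + 4⁴ = 81 + 2401 + 1 + 256 = 2739
2739 → 2⁴ + 7⁴ + 3⁴ + 9⁴ = 16 + 2401 + 81 + 6561 = 9059
9059 → 9⁴ + 0⁴ + 5⁴ + 9⁴ = 6561 + 0 + 625 + 6561 = 13747
13747 → 1⁴ + 3⁴ + 7⁴ + 4⁴ + 7⁴ = 1 + 81 + 2401 + 256 + 2401 = 5140
5140 → 5⁴ + 1⁴ + 4⁴ + 0⁴ = 625 + 1 + 256 + 0 = 882

882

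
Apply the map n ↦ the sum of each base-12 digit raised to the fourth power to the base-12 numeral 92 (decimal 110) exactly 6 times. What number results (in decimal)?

110 = (9,2)_12 → 6577
6577 = (3,9,8,1)_12 → 10739
10739 = (6,2,6,11)_12 → 17249
17249 = (9,11,9,5)_12 → 28388
28388 = (1,4,5,1,8)_12 → 4979
4979 = (2,10,6,11)_12 → 25953

25953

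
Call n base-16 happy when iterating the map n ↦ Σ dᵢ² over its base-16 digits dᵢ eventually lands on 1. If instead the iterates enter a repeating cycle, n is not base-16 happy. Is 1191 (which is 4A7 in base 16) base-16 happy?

not base-16 happy

1191 = (4,10,7)_16 → 4² + 10² + 7² = 16 + 100 + 49 = 165
165 = (10,5)_16 → 10² + 5² = 100 + 25 = 125
125 = (7,13)_16 → 7² + 13² = 49 + 169 = 218
218 = (13,10)_16 → 13² + 10² = 169 + 100 = 269
269 = (1,0,13)_16 → 1² + 0² + 13² = 1 + 0 + 169 = 170
170 = (10,10)_16 → 10² + 10² = 100 + 100 = 200
200 = (12,8)_16 → 12² + 8² = 144 + 64 = 208
208 = (13,0)_16 → 13² + 0² = 169 + 0 = 169
169 = (10,9)_16 → 10² + 9² = 100 + 81 = 181
181 = (11,5)_16 → 11² + 5² = 121 + 25 = 146
146 = (9,2)_16 → 9² + 2² = 81 + 4 = 85
85 = (5,5)_16 → 5² + 5² = 25 + 25 = 50
50 = (3,2)_16 → 3² + 2² = 9 + 4 = 13
13 = (13)_16 → 13² = 169  — 169 already seen; the sequence cycles without reaching 1.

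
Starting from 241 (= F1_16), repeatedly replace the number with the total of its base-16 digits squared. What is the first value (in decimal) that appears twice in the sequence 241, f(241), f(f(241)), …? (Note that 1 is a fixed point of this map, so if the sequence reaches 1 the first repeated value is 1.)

169

241 = (15,1)_16 → 15² + 1² = 225 + 1 = 226
226 = (14,2)_16 → 14² + 2² = 196 + 4 = 200
200 = (12,8)_16 → 12² + 8² = 144 + 64 = 208
208 = (13,0)_16 → 13² + 0² = 169 + 0 = 169
169 = (10,9)_16 → 10² + 9² = 100 + 81 = 181
181 = (11,5)_16 → 11² + 5² = 121 + 25 = 146
146 = (9,2)_16 → 9² + 2² = 81 + 4 = 85
85 = (5,5)_16 → 5² + 5² = 25 + 25 = 50
50 = (3,2)_16 → 3² + 2² = 9 + 4 = 13
13 = (13)_16 → 13² = 169  — 169 already appeared earlier.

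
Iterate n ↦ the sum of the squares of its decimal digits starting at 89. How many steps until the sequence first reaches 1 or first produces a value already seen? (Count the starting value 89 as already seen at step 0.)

8

89 → 8² + 9² = 64 + 81 = 145
145 → 1² + 4² + 5² = 1 + 16 + 25 = 42
42 → 4² + 2² = 16 + 4 = 20
20 → 2² + 0² = 4 + 0 = 4
4 → 4² = 16
16 → 1² + 6² = 1 + 36 = 37
37 → 3² + 7² = 9 + 49 = 58
58 → 5² + 8² = 25 + 64 = 89  — 89 repeats.
That took 8 steps.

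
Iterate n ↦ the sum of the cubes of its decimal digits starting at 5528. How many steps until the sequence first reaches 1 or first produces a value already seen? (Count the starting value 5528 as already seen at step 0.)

5528 → 5³ + 5³ + 2³ + 8³ = 125 + 125 + 8 + 512 = 770
770 → 7³ + 7³ + 0³ = 343 + 343 + 0 = 686
686 → 6³ + 8³ + 6³ = 216 + 512 + 216 = 944
944 → 9³ + 4³ + 4³ = 729 + 64 + 64 = 857
857 → 8³ + 5³ + 7³ = 512 + 125 + 343 = 980
980 → 9³ + 8³ + 0³ = 729 + 512 + 0 = 1241
1241 → 1³ + 2³ + 4³ + 1³ = 1 + 8 + 64 + 1 = 74
74 → 7³ + 4³ = 343 + 64 = 407
407 → 4³ + 0³ + 7³ = 64 + 0 + 343 = 407  — 407 repeats.
That took 9 steps.

9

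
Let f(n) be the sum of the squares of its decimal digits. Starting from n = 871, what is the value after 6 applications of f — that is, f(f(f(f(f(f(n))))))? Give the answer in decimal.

58

871 → 8² + 7² + 1² = 64 + 49 + 1 = 114
114 → 1² + 1² + 4² = 1 + 1 + 16 = 18
18 → 1² + 8² = 1 + 64 = 65
65 → 6² + 5² = 36 + 25 = 61
61 → 6² + 1² = 36 + 1 = 37
37 → 3² + 7² = 9 + 49 = 58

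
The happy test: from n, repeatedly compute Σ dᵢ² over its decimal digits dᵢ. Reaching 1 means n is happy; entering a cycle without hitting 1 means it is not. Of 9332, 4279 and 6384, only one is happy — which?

9332

9332: 9332 → 103 → 10 → 1  — reaches 1 (happy)
4279: 4279 → 150 → 26 → 40 → 16 → 37 → 58 → 89 → 145 → 42 → 20 → 4 → 16  — repeats 16 (not happy)
6384: 6384 → 125 → 30 → 9 → 81 → 65 → 61 → 37 → 58 → 89 → 145 → 42 → 20 → 4 → 16 → 37  — repeats 37 (not happy)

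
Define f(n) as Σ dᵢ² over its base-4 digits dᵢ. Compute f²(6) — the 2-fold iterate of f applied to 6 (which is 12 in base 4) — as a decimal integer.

2

6 = (1,2)_4 → 1² + 2² = 1 + 4 = 5
5 = (1,1)_4 → 1² + 1² = 1 + 1 = 2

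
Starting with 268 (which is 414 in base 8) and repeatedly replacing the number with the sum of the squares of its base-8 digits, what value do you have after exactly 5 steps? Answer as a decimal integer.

268 = (4,1,4)_8 → 4² + 1² + 4² = 33
33 = (4,1)_8 → 4² + 1² = 17
17 = (2,1)_8 → 2² + 1² = 5
5 = (5)_8 → 5² = 25
25 = (3,1)_8 → 3² + 1² = 10

10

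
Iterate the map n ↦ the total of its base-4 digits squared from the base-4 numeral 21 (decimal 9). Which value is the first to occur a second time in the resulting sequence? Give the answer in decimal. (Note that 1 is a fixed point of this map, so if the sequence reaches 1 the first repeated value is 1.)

1

9 = (2,1)_4 → 2² + 1² = 5
5 = (1,1)_4 → 1² + 1² = 2
2 = (2)_4 → 2² = 4
4 = (1,0)_4 → 1² + 0² = 1  — reached the fixed point 1.
1 → 1, so 1 is the first repeated value.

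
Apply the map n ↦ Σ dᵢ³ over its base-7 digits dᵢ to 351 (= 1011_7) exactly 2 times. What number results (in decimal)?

27

351 = (1,0,1,1)_7 → 1³ + 0³ + 1³ + 1³ = 1 + 0 + 1 + 1 = 3
3 = (3)_7 → 3³ = 27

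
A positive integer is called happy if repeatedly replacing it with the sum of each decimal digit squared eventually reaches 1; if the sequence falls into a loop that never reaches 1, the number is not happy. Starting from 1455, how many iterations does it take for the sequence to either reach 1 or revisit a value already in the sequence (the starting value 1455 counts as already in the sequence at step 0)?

11

1455 → 67
67 → 85
85 → 89
89 → 145
145 → 42
42 → 20
20 → 4
4 → 16
16 → 37
37 → 58
58 → 89  — 89 repeats.
That took 11 steps.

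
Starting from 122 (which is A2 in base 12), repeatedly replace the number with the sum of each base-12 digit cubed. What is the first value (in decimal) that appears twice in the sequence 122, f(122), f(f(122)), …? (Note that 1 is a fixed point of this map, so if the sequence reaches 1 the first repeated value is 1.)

122 = (10,2)_12 → 1008
1008 = (7,0,0)_12 → 343
343 = (2,4,7)_12 → 415
415 = (2,10,7)_12 → 1351
1351 = (9,4,7)_12 → 1136
1136 = (7,10,8)_12 → 1855
1855 = (1,0,10,7)_12 → 1344
1344 = (9,4,0)_12 → 793
793 = (5,6,1)_12 → 342
342 = (2,4,6)_12 → 288
288 = (2,0,0)_12 → 8
8 = (8)_12 → 512
512 = (3,6,8)_12 → 755
755 = (5,2,11)_12 → 1464
1464 = (10,2,0)_12 → 1008  — 1008 already appeared earlier.

1008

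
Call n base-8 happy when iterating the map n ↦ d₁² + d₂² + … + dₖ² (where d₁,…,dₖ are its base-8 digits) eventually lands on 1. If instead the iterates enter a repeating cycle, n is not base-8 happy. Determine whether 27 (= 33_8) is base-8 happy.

27 = (3,3)_8 → 3² + 3² = 18
18 = (2,2)_8 → 2² + 2² = 8
8 = (1,0)_8 → 1² + 0² = 1  — reached 1.

base-8 happy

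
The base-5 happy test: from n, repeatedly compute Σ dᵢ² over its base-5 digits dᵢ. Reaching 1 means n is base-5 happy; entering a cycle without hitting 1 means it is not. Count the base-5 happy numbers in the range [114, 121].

114: 114 → 36 → 6 → 2 → 4 → 16 → 10 → 4  — not base-5 happy
115: 115 → 25 → 1  — base-5 happy
116: 116 → 26 → 2 → 4 → 16 → 10 → 4  — not base-5 happy
117: 117 → 29 → 17 → 13 → 13  — not base-5 happy
118: 118 → 34 → 18 → 18  — not base-5 happy
119: 119 → 41 → 11 → 5 → 1  — base-5 happy
120: 120 → 32 → 6 → 2 → 4 → 16 → 10 → 4  — not base-5 happy
121: 121 → 33 → 11 → 5 → 1  — base-5 happy
base-5 happy: 115, 119, 121

3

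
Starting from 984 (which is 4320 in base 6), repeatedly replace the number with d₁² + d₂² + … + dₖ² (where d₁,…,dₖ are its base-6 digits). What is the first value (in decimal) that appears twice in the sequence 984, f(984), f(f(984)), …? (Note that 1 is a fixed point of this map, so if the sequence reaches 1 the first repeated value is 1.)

29

984 = (4,3,2,0)_6 → 4² + 3² + 2² + 0² = 16 + 9 + 4 + 0 = 29
29 = (4,5)_6 → 4² + 5² = 16 + 25 = 41
41 = (1,0,5)_6 → 1² + 0² + 5² = 1 + 0 + 25 = 26
26 = (4,2)_6 → 4² + 2² = 16 + 4 = 20
20 = (3,2)_6 → 3² + 2² = 9 + 4 = 13
13 = (2,1)_6 → 2² + 1² = 4 + 1 = 5
5 = (5)_6 → 5² = 25
25 = (4,1)_6 → 4² + 1² = 16 + 1 = 17
17 = (2,5)_6 → 2² + 5² = 4 + 25 = 29  — 29 already appeared earlier.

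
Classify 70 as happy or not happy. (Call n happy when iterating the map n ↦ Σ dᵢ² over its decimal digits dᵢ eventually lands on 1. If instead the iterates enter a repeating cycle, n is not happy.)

happy

70 → 49
49 → 97
97 → 130
130 → 10
10 → 1  — reached 1.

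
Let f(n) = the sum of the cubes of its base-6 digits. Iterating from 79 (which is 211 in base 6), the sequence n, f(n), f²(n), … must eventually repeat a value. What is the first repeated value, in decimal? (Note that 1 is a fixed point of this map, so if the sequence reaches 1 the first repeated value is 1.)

190

79 = (2,1,1)_6 → 2³ + 1³ + 1³ = 8 + 1 + 1 = 10
10 = (1,4)_6 → 1³ + 4³ = 1 + 64 = 65
65 = (1,4,5)_6 → 1³ + 4³ + 5³ = 1 + 64 + 125 = 190
190 = (5,1,4)_6 → 5³ + 1³ + 4³ = 125 + 1 + 64 = 190  — 190 already appeared earlier.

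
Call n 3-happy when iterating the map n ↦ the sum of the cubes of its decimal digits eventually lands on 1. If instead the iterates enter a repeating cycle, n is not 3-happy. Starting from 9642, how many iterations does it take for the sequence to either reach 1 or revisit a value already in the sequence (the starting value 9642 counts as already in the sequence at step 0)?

13

9642 → 9³ + 6³ + 4³ + 2³ = 729 + 216 + 64 + 8 = 1017
1017 → 1³ + 0³ + 1³ + 7³ = 1 + 0 + 1 + 343 = 345
345 → 3³ + 4³ + 5³ = 27 + 64 + 125 = 216
216 → 2³ + 1³ + 6³ = 8 + 1 + 216 = 225
225 → 2³ + 2³ + 5³ = 8 + 8 + 125 = 141
141 → 1³ + 4³ + 1³ = 1 + 64 + 1 = 66
66 → 6³ + 6³ = 216 + 216 = 432
432 → 4³ + 3³ + 2³ = 64 + 27 + 8 = 99
99 → 9³ + 9³ = 729 + 729 = 1458
1458 → 1³ + 4³ + 5³ + 8³ = 1 + 64 + 125 + 512 = 702
702 → 7³ + 0³ + 2³ = 343 + 0 + 8 = 351
351 → 3³ + 5³ + 1³ = 27 + 125 + 1 = 153
153 → 1³ + 5³ + 3³ = 1 + 125 + 27 = 153  — 153 repeats.
That took 13 steps.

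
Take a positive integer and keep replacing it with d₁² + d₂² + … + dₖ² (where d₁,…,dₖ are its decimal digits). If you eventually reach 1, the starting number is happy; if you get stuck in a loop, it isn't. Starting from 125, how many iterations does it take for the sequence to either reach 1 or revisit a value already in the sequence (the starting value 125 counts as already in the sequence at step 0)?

14

125 → 1² + 2² + 5² = 30
30 → 3² + 0² = 9
9 → 9² = 81
81 → 8² + 1² = 65
65 → 6² + 5² = 61
61 → 6² + 1² = 37
37 → 3² + 7² = 58
58 → 5² + 8² = 89
89 → 8² + 9² = 145
145 → 1² + 4² + 5² = 42
42 → 4² + 2² = 20
20 → 2² + 0² = 4
4 → 4² = 16
16 → 1² + 6² = 37  — 37 repeats.
That took 14 steps.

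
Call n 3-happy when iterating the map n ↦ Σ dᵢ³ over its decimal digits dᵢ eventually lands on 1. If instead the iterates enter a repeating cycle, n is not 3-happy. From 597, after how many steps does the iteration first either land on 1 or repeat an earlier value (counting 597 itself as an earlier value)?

10

597 → 5³ + 9³ + 7³ = 125 + 729 + 343 = 1197
1197 → 1³ + 1³ + 9³ + 7³ = 1 + 1 + 729 + 343 = 1074
1074 → 1³ + 0³ + 7³ + 4³ = 1 + 0 + 343 + 64 = 408
408 → 4³ + 0³ + 8³ = 64 + 0 + 512 = 576
576 → 5³ + 7³ + 6³ = 125 + 343 + 216 = 684
684 → 6³ + 8³ + 4³ = 216 + 512 + 64 = 792
792 → 7³ + 9³ + 2³ = 343 + 729 + 8 = 1080
1080 → 1³ + 0³ + 8³ + 0³ = 1 + 0 + 512 + 0 = 513
513 → 5³ + 1³ + 3³ = 125 + 1 + 27 = 153
153 → 1³ + 5³ + 3³ = 1 + 125 + 27 = 153  — 153 repeats.
That took 10 steps.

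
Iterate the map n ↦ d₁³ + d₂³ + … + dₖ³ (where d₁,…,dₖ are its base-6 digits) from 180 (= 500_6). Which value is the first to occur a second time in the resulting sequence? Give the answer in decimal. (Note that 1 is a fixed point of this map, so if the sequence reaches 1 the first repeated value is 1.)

180 = (5,0,0)_6 → 125
125 = (3,2,5)_6 → 160
160 = (4,2,4)_6 → 136
136 = (3,4,4)_6 → 155
155 = (4,1,5)_6 → 190
190 = (5,1,4)_6 → 190  — 190 already appeared earlier.

190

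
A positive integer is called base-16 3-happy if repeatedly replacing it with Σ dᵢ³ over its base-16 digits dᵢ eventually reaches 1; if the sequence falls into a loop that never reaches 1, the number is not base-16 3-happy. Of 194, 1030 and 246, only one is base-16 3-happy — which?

1030

194: 194 → 1736 → 2456 → 1970 → 1682 → 953 → 2087 → 863 → 3527 → 4268 → 2729 → 2729  — repeats 2729 (not base-16 3-happy)
1030: 1030 → 280 → 514 → 16 → 1  — reaches 1 (base-16 3-happy)
246: 246 → 3591 → 3087 → 5103 → 6147 → 540 → 1737 → 2673 → 1344 → 189 → 3528 → 4437 → 252 → 5103  — repeats 5103 (not base-16 3-happy)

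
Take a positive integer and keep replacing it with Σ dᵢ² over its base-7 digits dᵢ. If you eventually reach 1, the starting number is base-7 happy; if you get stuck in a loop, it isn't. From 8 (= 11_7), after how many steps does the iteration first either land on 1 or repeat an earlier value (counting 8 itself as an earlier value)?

4

8 = (1,1)_7 → 1² + 1² = 1 + 1 = 2
2 = (2)_7 → 2² = 4
4 = (4)_7 → 4² = 16
16 = (2,2)_7 → 2² + 2² = 4 + 4 = 8  — 8 repeats.
That took 4 steps.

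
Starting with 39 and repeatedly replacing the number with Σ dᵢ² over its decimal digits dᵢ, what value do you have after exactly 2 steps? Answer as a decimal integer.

39 → 3² + 9² = 9 + 81 = 90
90 → 9² + 0² = 81 + 0 = 81

81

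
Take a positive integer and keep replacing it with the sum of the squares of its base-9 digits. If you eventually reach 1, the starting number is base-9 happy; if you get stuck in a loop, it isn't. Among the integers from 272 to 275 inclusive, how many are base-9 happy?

272: 272 → 22 → 20 → 8 → 64 → 50 → 50  (repeats 50)
273: 273 → 27 → 9 → 1  (reaches 1)
274: 274 → 34 → 58 → 52 → 74 → 68 → 74  (repeats 74)
275: 275 → 43 → 65 → 53 → 89 → 65  (repeats 65)
base-9 happy: 273

1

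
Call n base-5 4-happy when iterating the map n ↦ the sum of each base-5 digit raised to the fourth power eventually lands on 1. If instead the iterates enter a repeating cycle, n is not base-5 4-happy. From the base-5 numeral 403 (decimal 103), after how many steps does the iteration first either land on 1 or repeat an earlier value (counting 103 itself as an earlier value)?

103 = (4,0,3)_5 → 4⁴ + 0⁴ + 3⁴ = 256 + 0 + 81 = 337
337 = (2,3,2,2)_5 → 2⁴ + 3⁴ + 2⁴ + 2⁴ = 16 + 81 + 16 + 16 = 129
129 = (1,0,0,4)_5 → 1⁴ + 0⁴ + 0⁴ + 4⁴ = 1 + 0 + 0 + 256 = 257
257 = (2,0,1,2)_5 → 2⁴ + 0⁴ + 1⁴ + 2⁴ = 16 + 0 + 1 + 16 = 33
33 = (1,1,3)_5 → 1⁴ + 1⁴ + 3⁴ = 1 + 1 + 81 = 83
83 = (3,1,3)_5 → 3⁴ + 1⁴ + 3⁴ = 81 + 1 + 81 = 163
163 = (1,1,2,3)_5 → 1⁴ + 1⁴ + 2⁴ + 3⁴ = 1 + 1 + 16 + 81 = 99
99 = (3,4,4)_5 → 3⁴ + 4⁴ + 4⁴ = 81 + 256 + 256 = 593
593 = (4,3,3,3)_5 → 4⁴ + 3⁴ + 3⁴ + 3⁴ = 256 + 81 + 81 + 81 = 499
499 = (3,4,4,4)_5 → 3⁴ + 4⁴ + 4⁴ + 4⁴ = 81 + 256 + 256 + 256 = 849
849 = (1,1,3,4,4)_5 → 1⁴ + 1⁴ + 3⁴ + 4⁴ + 4⁴ = 1 + 1 + 81 + 256 + 256 = 595
595 = (4,3,4,0)_5 → 4⁴ + 3⁴ + 4⁴ + 0⁴ = 256 + 81 + 256 + 0 = 593  — 593 repeats.
That took 12 steps.

12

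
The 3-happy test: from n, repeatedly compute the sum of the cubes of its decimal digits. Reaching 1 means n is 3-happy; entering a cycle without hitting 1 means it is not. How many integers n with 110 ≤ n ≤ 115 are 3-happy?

1

110: 110 → 2 → 8 → 512 → 134 → 92 → 737 → 713 → 371 → 371  — not 3-happy
111: 111 → 3 → 27 → 351 → 153 → 153  — not 3-happy
112: 112 → 10 → 1  — 3-happy
113: 113 → 29 → 737 → 713 → 371 → 371  — not 3-happy
114: 114 → 66 → 432 → 99 → 1458 → 702 → 351 → 153 → 153  — not 3-happy
115: 115 → 127 → 352 → 160 → 217 → 352  — not 3-happy
3-happy: 112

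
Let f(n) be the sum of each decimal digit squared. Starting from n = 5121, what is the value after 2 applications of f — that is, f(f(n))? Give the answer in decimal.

10

5121 → 31
31 → 10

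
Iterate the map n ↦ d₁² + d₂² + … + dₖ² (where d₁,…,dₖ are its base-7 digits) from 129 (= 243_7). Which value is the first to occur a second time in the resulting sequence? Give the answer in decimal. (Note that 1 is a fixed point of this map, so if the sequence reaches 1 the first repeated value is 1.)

29

129 = (2,4,3)_7 → 2² + 4² + 3² = 29
29 = (4,1)_7 → 4² + 1² = 17
17 = (2,3)_7 → 2² + 3² = 13
13 = (1,6)_7 → 1² + 6² = 37
37 = (5,2)_7 → 5² + 2² = 29  — 29 already appeared earlier.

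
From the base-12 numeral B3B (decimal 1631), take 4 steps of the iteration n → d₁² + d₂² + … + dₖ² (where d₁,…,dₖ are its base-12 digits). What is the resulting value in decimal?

1631 = (11,3,11)_12 → 11² + 3² + 11² = 121 + 9 + 121 = 251
251 = (1,8,11)_12 → 1² + 8² + 11² = 1 + 64 + 121 = 186
186 = (1,3,6)_12 → 1² + 3² + 6² = 1 + 9 + 36 = 46
46 = (3,10)_12 → 3² + 10² = 9 + 100 = 109

109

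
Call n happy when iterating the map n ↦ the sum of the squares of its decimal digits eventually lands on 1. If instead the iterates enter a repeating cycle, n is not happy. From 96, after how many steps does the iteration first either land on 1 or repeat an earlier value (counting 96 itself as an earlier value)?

96 → 9² + 6² = 117
117 → 1² + 1² + 7² = 51
51 → 5² + 1² = 26
26 → 2² + 6² = 40
40 → 4² + 0² = 16
16 → 1² + 6² = 37
37 → 3² + 7² = 58
58 → 5² + 8² = 89
89 → 8² + 9² = 145
145 → 1² + 4² + 5² = 42
42 → 4² + 2² = 20
20 → 2² + 0² = 4
4 → 4² = 16  — 16 repeats.
That took 13 steps.

13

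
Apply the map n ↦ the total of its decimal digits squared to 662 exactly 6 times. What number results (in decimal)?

662 → 6² + 6² + 2² = 36 + 36 + 4 = 76
76 → 7² + 6² = 49 + 36 = 85
85 → 8² + 5² = 64 + 25 = 89
89 → 8² + 9² = 64 + 81 = 145
145 → 1² + 4² + 5² = 1 + 16 + 25 = 42
42 → 4² + 2² = 16 + 4 = 20

20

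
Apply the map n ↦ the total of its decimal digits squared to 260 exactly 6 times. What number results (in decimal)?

145

260 → 2² + 6² + 0² = 4 + 36 + 0 = 40
40 → 4² + 0² = 16 + 0 = 16
16 → 1² + 6² = 1 + 36 = 37
37 → 3² + 7² = 9 + 49 = 58
58 → 5² + 8² = 25 + 64 = 89
89 → 8² + 9² = 64 + 81 = 145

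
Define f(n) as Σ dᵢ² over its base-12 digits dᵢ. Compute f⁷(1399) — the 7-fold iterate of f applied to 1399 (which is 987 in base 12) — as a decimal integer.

1399 = (9,8,7)_12 → 9² + 8² + 7² = 194
194 = (1,4,2)_12 → 1² + 4² + 2² = 21
21 = (1,9)_12 → 1² + 9² = 82
82 = (6,10)_12 → 6² + 10² = 136
136 = (11,4)_12 → 11² + 4² = 137
137 = (11,5)_12 → 11² + 5² = 146
146 = (1,0,2)_12 → 1² + 0² + 2² = 5

5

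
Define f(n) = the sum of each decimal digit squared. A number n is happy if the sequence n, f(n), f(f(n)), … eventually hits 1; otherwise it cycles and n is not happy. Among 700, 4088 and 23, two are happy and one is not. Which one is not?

700: 700 → 49 → 97 → 130 → 10 → 1  — reaches 1 (happy)
4088: 4088 → 144 → 33 → 18 → 65 → 61 → 37 → 58 → 89 → 145 → 42 → 20 → 4 → 16 → 37  — repeats 37 (not happy)
23: 23 → 13 → 10 → 1  — reaches 1 (happy)

4088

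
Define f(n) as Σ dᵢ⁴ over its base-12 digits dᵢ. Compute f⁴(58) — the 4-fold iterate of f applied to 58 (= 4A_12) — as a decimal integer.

6659

58 = (4,10)_12 → 4⁴ + 10⁴ = 10256
10256 = (5,11,2,8)_12 → 5⁴ + 11⁴ + 2⁴ + 8⁴ = 19378
19378 = (11,2,6,10)_12 → 11⁴ + 2⁴ + 6⁴ + 10⁴ = 25953
25953 = (1,3,0,2,9)_12 → 1⁴ + 3⁴ + 0⁴ + 2⁴ + 9⁴ = 6659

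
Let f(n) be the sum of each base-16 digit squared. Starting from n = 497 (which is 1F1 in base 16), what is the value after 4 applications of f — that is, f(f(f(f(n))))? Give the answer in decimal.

91

497 = (1,15,1)_16 → 1² + 15² + 1² = 227
227 = (14,3)_16 → 14² + 3² = 205
205 = (12,13)_16 → 12² + 13² = 313
313 = (1,3,9)_16 → 1² + 3² + 9² = 91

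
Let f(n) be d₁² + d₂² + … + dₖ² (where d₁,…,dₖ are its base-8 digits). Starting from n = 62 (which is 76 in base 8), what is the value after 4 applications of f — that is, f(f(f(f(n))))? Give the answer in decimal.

50

62 = (7,6)_8 → 7² + 6² = 85
85 = (1,2,5)_8 → 1² + 2² + 5² = 30
30 = (3,6)_8 → 3² + 6² = 45
45 = (5,5)_8 → 5² + 5² = 50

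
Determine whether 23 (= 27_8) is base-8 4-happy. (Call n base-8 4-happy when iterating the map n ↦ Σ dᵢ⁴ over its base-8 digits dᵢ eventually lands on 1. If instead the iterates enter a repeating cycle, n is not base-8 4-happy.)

23 = (2,7)_8 → 2⁴ + 7⁴ = 2417
2417 = (4,5,6,1)_8 → 4⁴ + 5⁴ + 6⁴ + 1⁴ = 2178
2178 = (4,2,0,2)_8 → 4⁴ + 2⁴ + 0⁴ + 2⁴ = 288
288 = (4,4,0)_8 → 4⁴ + 4⁴ + 0⁴ = 512
512 = (1,0,0,0)_8 → 1⁴ + 0⁴ + 0⁴ + 0⁴ = 1  — reached 1.

base-8 4-happy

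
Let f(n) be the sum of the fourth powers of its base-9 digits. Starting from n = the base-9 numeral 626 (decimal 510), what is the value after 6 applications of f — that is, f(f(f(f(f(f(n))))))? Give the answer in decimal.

114

510 = (6,2,6)_9 → 6⁴ + 2⁴ + 6⁴ = 1296 + 16 + 1296 = 2608
2608 = (3,5,1,7)_9 → 3⁴ + 5⁴ + 1⁴ + 7⁴ = 81 + 625 + 1 + 2401 = 3108
3108 = (4,2,3,3)_9 → 4⁴ + 2⁴ + 3⁴ + 3⁴ = 256 + 16 + 81 + 81 = 434
434 = (5,3,2)_9 → 5⁴ + 3⁴ + 2⁴ = 625 + 81 + 16 = 722
722 = (8,8,2)_9 → 8⁴ + 8⁴ + 2⁴ = 4096 + 4096 + 16 = 8208
8208 = (1,2,2,3,0)_9 → 1⁴ + 2⁴ + 2⁴ + 3⁴ + 0⁴ = 1 + 16 + 16 + 81 + 0 = 114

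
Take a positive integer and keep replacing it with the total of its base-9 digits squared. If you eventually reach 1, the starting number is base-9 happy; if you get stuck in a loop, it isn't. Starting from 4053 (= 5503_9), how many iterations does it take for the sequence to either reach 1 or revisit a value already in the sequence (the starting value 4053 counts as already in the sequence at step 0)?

4053 = (5,5,0,3)_9 → 5² + 5² + 0² + 3² = 59
59 = (6,5)_9 → 6² + 5² = 61
61 = (6,7)_9 → 6² + 7² = 85
85 = (1,0,4)_9 → 1² + 0² + 4² = 17
17 = (1,8)_9 → 1² + 8² = 65
65 = (7,2)_9 → 7² + 2² = 53
53 = (5,8)_9 → 5² + 8² = 89
89 = (1,0,8)_9 → 1² + 0² + 8² = 65  — 65 repeats.
That took 8 steps.

8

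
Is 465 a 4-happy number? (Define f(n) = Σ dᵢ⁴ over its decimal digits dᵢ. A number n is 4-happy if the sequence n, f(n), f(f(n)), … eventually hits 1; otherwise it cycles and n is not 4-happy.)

465 → 2177
2177 → 4819
4819 → 10914
10914 → 6819
6819 → 11954
11954 → 7444
7444 → 3169
3169 → 7939
7939 → 15604
15604 → 2178
2178 → 6514
6514 → 2178  — 2178 already seen; the sequence cycles without reaching 1.

not 4-happy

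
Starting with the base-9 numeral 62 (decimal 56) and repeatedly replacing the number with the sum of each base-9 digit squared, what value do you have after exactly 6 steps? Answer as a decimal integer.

56 = (6,2)_9 → 6² + 2² = 36 + 4 = 40
40 = (4,4)_9 → 4² + 4² = 16 + 16 = 32
32 = (3,5)_9 → 3² + 5² = 9 + 25 = 34
34 = (3,7)_9 → 3² + 7² = 9 + 49 = 58
58 = (6,4)_9 → 6² + 4² = 36 + 16 = 52
52 = (5,7)_9 → 5² + 7² = 25 + 49 = 74

74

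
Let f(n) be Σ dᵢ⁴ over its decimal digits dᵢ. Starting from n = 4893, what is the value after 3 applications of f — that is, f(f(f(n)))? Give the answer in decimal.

4893 → 4⁴ + 8⁴ + 9⁴ + 3⁴ = 256 + 4096 + 6561 + 81 = 10994
10994 → 1⁴ + 0⁴ + 9⁴ + 9⁴ + 4⁴ = 1 + 0 + 6561 + 6561 + 256 = 13379
13379 → 1⁴ + 3⁴ + 3⁴ + 7⁴ + 9⁴ = 1 + 81 + 81 + 2401 + 6561 = 9125

9125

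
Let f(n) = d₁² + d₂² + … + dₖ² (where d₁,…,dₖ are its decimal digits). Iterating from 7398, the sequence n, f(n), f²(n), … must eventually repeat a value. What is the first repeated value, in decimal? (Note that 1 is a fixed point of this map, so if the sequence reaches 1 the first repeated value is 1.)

7398 → 203
203 → 13
13 → 10
10 → 1  — reached the fixed point 1.
1 → 1, so 1 is the first repeated value.

1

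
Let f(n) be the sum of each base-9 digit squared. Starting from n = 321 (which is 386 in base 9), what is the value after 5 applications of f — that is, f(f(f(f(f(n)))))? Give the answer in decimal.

53

321 = (3,8,6)_9 → 3² + 8² + 6² = 9 + 64 + 36 = 109
109 = (1,3,1)_9 → 1² + 3² + 1² = 1 + 9 + 1 = 11
11 = (1,2)_9 → 1² + 2² = 1 + 4 = 5
5 = (5)_9 → 5² = 25
25 = (2,7)_9 → 2² + 7² = 4 + 49 = 53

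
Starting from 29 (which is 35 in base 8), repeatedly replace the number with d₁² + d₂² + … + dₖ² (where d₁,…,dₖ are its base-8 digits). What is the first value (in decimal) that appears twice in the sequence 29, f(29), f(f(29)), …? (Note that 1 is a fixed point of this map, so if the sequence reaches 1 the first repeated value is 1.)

20

29 = (3,5)_8 → 3² + 5² = 9 + 25 = 34
34 = (4,2)_8 → 4² + 2² = 16 + 4 = 20
20 = (2,4)_8 → 2² + 4² = 4 + 16 = 20  — 20 already appeared earlier.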